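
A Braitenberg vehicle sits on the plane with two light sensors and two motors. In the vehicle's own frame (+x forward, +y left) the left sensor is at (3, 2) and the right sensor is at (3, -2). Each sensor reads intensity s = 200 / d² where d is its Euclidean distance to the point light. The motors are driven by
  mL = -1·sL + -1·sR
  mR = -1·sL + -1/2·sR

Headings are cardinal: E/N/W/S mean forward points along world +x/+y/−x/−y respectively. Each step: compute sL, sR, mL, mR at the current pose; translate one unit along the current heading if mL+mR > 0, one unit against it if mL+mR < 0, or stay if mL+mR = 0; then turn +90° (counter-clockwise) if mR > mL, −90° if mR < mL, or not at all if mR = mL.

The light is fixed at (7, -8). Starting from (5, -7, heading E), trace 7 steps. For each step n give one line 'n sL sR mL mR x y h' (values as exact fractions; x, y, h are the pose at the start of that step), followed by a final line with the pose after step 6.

0 20 100 -120 -70 5 -7 E
1 200/41 200/17 -11600/697 -7500/697 4 -7 N
2 5 5 -10 -15/2 4 -8 W
3 200/9 8 -272/9 -236/9 5 -8 S
4 20 100 -120 -70 5 -7 E
5 200/41 200/17 -11600/697 -7500/697 4 -7 N
6 5 5 -10 -15/2 4 -8 W
final 5 -8 S

n=0: pose=(5,-7,E); sL=20, sR=100; mL=-120, mR=-70; mL+mR=-190 → advance -1; mR−mL=50 → turn +1·90°
n=1: pose=(4,-7,N); sL=200/41, sR=200/17; mL=-11600/697, mR=-7500/697; mL+mR=-19100/697 → advance -1; mR−mL=100/17 → turn +1·90°
n=2: pose=(4,-8,W); sL=5, sR=5; mL=-10, mR=-15/2; mL+mR=-35/2 → advance -1; mR−mL=5/2 → turn +1·90°
n=3: pose=(5,-8,S); sL=200/9, sR=8; mL=-272/9, mR=-236/9; mL+mR=-508/9 → advance -1; mR−mL=4 → turn +1·90°
n=4: pose=(5,-7,E); sL=20, sR=100; mL=-120, mR=-70; mL+mR=-190 → advance -1; mR−mL=50 → turn +1·90°
n=5: pose=(4,-7,N); sL=200/41, sR=200/17; mL=-11600/697, mR=-7500/697; mL+mR=-19100/697 → advance -1; mR−mL=100/17 → turn +1·90°
n=6: pose=(4,-8,W); sL=5, sR=5; mL=-10, mR=-15/2; mL+mR=-35/2 → advance -1; mR−mL=5/2 → turn +1·90°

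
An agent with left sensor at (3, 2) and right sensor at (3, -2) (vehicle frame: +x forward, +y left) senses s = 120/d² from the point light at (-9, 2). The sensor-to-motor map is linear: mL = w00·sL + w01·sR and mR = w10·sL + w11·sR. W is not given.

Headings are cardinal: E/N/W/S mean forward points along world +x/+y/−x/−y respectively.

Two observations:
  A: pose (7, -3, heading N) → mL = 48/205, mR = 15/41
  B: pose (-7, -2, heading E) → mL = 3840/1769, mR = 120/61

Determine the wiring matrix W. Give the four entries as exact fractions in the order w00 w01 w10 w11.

obs A: pose=(7,-3,N) → sL=3/5, sR=15/41, mL=48/205, mR=15/41
obs B: pose=(-7,-2,E) → sL=120/29, sR=120/61, mL=3840/1769, mR=120/61
sensor matrix S = [[3/5, 15/41], [120/29, 120/61]]; det S = -24192/72529
solve [mL_A; mL_B] = S·[w00; w01] and [mR_A; mR_B] = S·[w10; w11]:
  w00 = 1, w01 = -1, w10 = 0, w11 = 1

1 -1 0 1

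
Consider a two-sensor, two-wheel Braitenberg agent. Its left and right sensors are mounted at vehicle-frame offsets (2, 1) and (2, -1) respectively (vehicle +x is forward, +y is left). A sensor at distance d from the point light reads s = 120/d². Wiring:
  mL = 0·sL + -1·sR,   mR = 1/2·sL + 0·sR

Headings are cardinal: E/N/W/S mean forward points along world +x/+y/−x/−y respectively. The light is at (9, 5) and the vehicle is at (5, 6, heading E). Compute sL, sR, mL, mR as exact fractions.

15 30 -30 15/2

left sensor world pos  = (7, 7); dL² = 8
right sensor world pos = (7, 5); dR² = 4
sL = 120/8 = 15
sR = 120/4 = 30
mL = 0·sL + -1·sR = -30
mR = 1/2·sL + 0·sR = 15/2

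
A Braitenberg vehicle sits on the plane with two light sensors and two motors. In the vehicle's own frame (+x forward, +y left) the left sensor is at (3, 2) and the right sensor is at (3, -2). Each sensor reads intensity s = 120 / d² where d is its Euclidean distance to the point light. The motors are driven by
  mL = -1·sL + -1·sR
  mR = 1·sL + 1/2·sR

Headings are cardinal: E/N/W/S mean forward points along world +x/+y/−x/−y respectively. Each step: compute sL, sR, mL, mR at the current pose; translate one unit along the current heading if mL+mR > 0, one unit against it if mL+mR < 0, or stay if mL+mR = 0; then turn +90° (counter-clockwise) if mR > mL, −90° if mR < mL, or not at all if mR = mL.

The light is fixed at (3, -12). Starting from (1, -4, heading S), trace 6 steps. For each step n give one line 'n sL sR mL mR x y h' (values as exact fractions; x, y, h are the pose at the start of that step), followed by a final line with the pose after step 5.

n=0: pose=(1,-4,S); sL=24/5, sR=120/41; mL=-1584/205, mR=1284/205; mL+mR=-60/41 → advance -1; mR−mL=2868/205 → turn +1·90°
n=1: pose=(1,-3,E); sL=60/61, sR=12/5; mL=-1032/305, mR=666/305; mL+mR=-6/5 → advance -1; mR−mL=1698/305 → turn +1·90°
n=2: pose=(0,-3,N); sL=120/169, sR=24/29; mL=-7536/4901, mR=5508/4901; mL+mR=-12/29 → advance -1; mR−mL=13044/4901 → turn +1·90°
n=3: pose=(0,-4,W); sL=5/3, sR=15/17; mL=-130/51, mR=215/102; mL+mR=-15/34 → advance -1; mR−mL=475/102 → turn +1·90°
n=4: pose=(1,-4,S); sL=24/5, sR=120/41; mL=-1584/205, mR=1284/205; mL+mR=-60/41 → advance -1; mR−mL=2868/205 → turn +1·90°
n=5: pose=(1,-3,E); sL=60/61, sR=12/5; mL=-1032/305, mR=666/305; mL+mR=-6/5 → advance -1; mR−mL=1698/305 → turn +1·90°

0 24/5 120/41 -1584/205 1284/205 1 -4 S
1 60/61 12/5 -1032/305 666/305 1 -3 E
2 120/169 24/29 -7536/4901 5508/4901 0 -3 N
3 5/3 15/17 -130/51 215/102 0 -4 W
4 24/5 120/41 -1584/205 1284/205 1 -4 S
5 60/61 12/5 -1032/305 666/305 1 -3 E
final 0 -3 N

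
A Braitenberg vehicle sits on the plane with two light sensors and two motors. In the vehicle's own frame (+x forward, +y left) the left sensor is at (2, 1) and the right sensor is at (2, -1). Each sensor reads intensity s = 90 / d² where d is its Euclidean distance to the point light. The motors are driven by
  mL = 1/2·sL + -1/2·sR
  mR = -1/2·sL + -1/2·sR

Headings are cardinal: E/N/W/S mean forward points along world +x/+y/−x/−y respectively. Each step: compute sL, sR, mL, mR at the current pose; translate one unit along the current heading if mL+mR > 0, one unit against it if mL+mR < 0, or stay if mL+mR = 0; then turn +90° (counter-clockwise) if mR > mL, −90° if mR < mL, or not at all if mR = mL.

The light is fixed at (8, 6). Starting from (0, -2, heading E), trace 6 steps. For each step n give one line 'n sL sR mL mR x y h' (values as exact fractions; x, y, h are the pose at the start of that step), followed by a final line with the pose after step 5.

n=0: pose=(0,-2,E); sL=18/17, sR=10/13; mL=32/221, mR=-202/221; mL+mR=-10/13 → advance -1; mR−mL=-18/17 → turn -1·90°
n=1: pose=(-1,-2,S); sL=45/82, sR=9/20; mL=81/1640, mR=-819/1640; mL+mR=-9/20 → advance -1; mR−mL=-45/82 → turn -1·90°
n=2: pose=(-1,-1,W); sL=18/37, sR=90/157; mL=-252/5809, mR=-3078/5809; mL+mR=-90/157 → advance -1; mR−mL=-18/37 → turn -1·90°
n=3: pose=(0,-1,N); sL=45/53, sR=45/37; mL=-360/1961, mR=-2025/1961; mL+mR=-45/37 → advance -1; mR−mL=-45/53 → turn -1·90°
n=4: pose=(0,-2,E); sL=18/17, sR=10/13; mL=32/221, mR=-202/221; mL+mR=-10/13 → advance -1; mR−mL=-18/17 → turn -1·90°
n=5: pose=(-1,-2,S); sL=45/82, sR=9/20; mL=81/1640, mR=-819/1640; mL+mR=-9/20 → advance -1; mR−mL=-45/82 → turn -1·90°

0 18/17 10/13 32/221 -202/221 0 -2 E
1 45/82 9/20 81/1640 -819/1640 -1 -2 S
2 18/37 90/157 -252/5809 -3078/5809 -1 -1 W
3 45/53 45/37 -360/1961 -2025/1961 0 -1 N
4 18/17 10/13 32/221 -202/221 0 -2 E
5 45/82 9/20 81/1640 -819/1640 -1 -2 S
final -1 -1 W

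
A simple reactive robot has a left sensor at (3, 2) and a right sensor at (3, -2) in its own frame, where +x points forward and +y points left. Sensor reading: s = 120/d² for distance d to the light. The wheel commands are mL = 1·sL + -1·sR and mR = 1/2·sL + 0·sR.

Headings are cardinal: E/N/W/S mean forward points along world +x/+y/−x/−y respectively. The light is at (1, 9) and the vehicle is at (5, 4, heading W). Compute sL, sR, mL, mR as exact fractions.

12/5 12 -48/5 6/5

left sensor world pos  = (2, 2); dL² = 50
right sensor world pos = (2, 6); dR² = 10
sL = 120/50 = 12/5
sR = 120/10 = 12
mL = 1·sL + -1·sR = -48/5
mR = 1/2·sL + 0·sR = 6/5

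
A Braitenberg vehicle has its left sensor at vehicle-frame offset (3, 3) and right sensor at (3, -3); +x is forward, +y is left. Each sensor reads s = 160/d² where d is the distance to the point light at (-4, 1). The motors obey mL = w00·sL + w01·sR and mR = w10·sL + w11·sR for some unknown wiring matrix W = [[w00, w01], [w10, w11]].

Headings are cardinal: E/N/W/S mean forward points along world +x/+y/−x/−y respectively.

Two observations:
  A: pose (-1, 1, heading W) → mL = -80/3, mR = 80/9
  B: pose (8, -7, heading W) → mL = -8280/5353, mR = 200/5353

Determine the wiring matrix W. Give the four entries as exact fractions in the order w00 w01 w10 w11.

obs A: pose=(-1,1,W) → sL=160/9, sR=160/9, mL=-80/3, mR=80/9
obs B: pose=(8,-7,W) → sL=80/101, sR=80/53, mL=-8280/5353, mR=200/5353
sensor matrix S = [[160/9, 160/9], [80/101, 80/53]]; det S = 204800/16059
solve [mL_A; mL_B] = S·[w00; w01] and [mR_A; mR_B] = S·[w10; w11]:
  w00 = -1, w01 = -1/2, w10 = 1, w11 = -1/2

-1 -1/2 1 -1/2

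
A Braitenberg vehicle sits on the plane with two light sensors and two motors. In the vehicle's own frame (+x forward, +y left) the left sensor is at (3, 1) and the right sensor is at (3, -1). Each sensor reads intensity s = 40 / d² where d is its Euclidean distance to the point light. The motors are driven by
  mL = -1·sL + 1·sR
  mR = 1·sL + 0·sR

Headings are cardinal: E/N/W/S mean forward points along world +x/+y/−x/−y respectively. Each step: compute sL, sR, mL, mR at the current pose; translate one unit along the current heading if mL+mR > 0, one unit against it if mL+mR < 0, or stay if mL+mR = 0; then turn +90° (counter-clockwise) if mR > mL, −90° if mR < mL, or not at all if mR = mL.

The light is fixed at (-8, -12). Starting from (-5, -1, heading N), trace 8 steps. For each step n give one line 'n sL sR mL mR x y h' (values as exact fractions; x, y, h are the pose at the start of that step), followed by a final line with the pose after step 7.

0 1/5 10/53 -3/265 1/5 -5 -1 N
1 40/121 40/169 -1920/20449 40/121 -5 0 W
2 4/9 20/41 16/369 4/9 -6 0 S
3 40/169 8/25 352/4225 40/169 -6 -1 E
4 1/5 10/53 -3/265 1/5 -5 -1 N
5 40/121 40/169 -1920/20449 40/121 -5 0 W
6 4/9 20/41 16/369 4/9 -6 0 S
7 40/169 8/25 352/4225 40/169 -6 -1 E
final -5 -1 N

n=0: pose=(-5,-1,N); sL=1/5, sR=10/53; mL=-3/265, mR=1/5; mL+mR=10/53 → advance +1; mR−mL=56/265 → turn +1·90°
n=1: pose=(-5,0,W); sL=40/121, sR=40/169; mL=-1920/20449, mR=40/121; mL+mR=40/169 → advance +1; mR−mL=8680/20449 → turn +1·90°
n=2: pose=(-6,0,S); sL=4/9, sR=20/41; mL=16/369, mR=4/9; mL+mR=20/41 → advance +1; mR−mL=148/369 → turn +1·90°
n=3: pose=(-6,-1,E); sL=40/169, sR=8/25; mL=352/4225, mR=40/169; mL+mR=8/25 → advance +1; mR−mL=648/4225 → turn +1·90°
n=4: pose=(-5,-1,N); sL=1/5, sR=10/53; mL=-3/265, mR=1/5; mL+mR=10/53 → advance +1; mR−mL=56/265 → turn +1·90°
n=5: pose=(-5,0,W); sL=40/121, sR=40/169; mL=-1920/20449, mR=40/121; mL+mR=40/169 → advance +1; mR−mL=8680/20449 → turn +1·90°
n=6: pose=(-6,0,S); sL=4/9, sR=20/41; mL=16/369, mR=4/9; mL+mR=20/41 → advance +1; mR−mL=148/369 → turn +1·90°
n=7: pose=(-6,-1,E); sL=40/169, sR=8/25; mL=352/4225, mR=40/169; mL+mR=8/25 → advance +1; mR−mL=648/4225 → turn +1·90°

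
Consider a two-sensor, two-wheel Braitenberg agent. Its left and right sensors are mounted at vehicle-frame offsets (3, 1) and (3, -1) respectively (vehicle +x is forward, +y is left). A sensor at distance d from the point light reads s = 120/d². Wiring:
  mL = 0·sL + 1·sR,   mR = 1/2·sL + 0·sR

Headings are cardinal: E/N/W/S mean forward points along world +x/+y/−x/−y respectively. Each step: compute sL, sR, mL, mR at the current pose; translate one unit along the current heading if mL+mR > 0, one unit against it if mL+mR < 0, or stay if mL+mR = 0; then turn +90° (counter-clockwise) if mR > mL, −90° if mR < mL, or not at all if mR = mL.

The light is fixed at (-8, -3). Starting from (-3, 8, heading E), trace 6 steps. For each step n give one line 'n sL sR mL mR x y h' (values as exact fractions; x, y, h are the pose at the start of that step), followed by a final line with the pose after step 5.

0 15/26 30/41 30/41 15/52 -3 8 E
1 120/113 120/89 120/89 60/113 -2 8 S
2 4/3 12/13 12/13 2/3 -2 7 W
3 24/37 24/41 24/41 12/37 -3 7 N
4 15/26 30/41 30/41 15/52 -3 8 E
5 120/113 120/89 120/89 60/113 -2 8 S
final -2 7 W

n=0: pose=(-3,8,E); sL=15/26, sR=30/41; mL=30/41, mR=15/52; mL+mR=2175/2132 → advance +1; mR−mL=-945/2132 → turn -1·90°
n=1: pose=(-2,8,S); sL=120/113, sR=120/89; mL=120/89, mR=60/113; mL+mR=18900/10057 → advance +1; mR−mL=-8220/10057 → turn -1·90°
n=2: pose=(-2,7,W); sL=4/3, sR=12/13; mL=12/13, mR=2/3; mL+mR=62/39 → advance +1; mR−mL=-10/39 → turn -1·90°
n=3: pose=(-3,7,N); sL=24/37, sR=24/41; mL=24/41, mR=12/37; mL+mR=1380/1517 → advance +1; mR−mL=-396/1517 → turn -1·90°
n=4: pose=(-3,8,E); sL=15/26, sR=30/41; mL=30/41, mR=15/52; mL+mR=2175/2132 → advance +1; mR−mL=-945/2132 → turn -1·90°
n=5: pose=(-2,8,S); sL=120/113, sR=120/89; mL=120/89, mR=60/113; mL+mR=18900/10057 → advance +1; mR−mL=-8220/10057 → turn -1·90°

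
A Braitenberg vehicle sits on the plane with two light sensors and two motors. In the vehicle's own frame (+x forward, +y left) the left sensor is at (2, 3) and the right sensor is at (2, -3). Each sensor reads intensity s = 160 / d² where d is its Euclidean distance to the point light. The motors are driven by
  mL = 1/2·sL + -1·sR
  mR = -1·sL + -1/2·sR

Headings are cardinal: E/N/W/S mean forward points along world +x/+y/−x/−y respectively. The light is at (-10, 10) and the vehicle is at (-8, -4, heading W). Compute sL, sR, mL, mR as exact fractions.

160/289 160/121 -36560/34969 -42480/34969

left sensor world pos  = (-10, -7); dL² = 289
right sensor world pos = (-10, -1); dR² = 121
sL = 160/289 = 160/289
sR = 160/121 = 160/121
mL = 1/2·sL + -1·sR = -36560/34969
mR = -1·sL + -1/2·sR = -42480/34969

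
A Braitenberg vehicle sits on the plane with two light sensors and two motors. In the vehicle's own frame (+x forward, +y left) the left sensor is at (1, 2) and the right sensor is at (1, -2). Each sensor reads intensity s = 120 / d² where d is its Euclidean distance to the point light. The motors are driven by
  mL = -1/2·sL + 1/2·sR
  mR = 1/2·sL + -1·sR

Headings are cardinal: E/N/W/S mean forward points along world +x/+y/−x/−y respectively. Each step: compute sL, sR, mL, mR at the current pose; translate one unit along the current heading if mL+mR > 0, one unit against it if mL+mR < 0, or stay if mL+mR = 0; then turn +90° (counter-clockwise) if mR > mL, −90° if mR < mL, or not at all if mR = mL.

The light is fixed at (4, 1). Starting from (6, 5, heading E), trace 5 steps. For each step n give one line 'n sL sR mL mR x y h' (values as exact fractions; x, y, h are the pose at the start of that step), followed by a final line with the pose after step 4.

0 8/3 120/13 128/39 -308/39 6 5 E
1 20/3 12 8/3 -26/3 5 5 S
2 40/3 120/49 -800/147 620/147 5 6 W
3 15/4 15/2 15/8 -45/8 6 6 S
4 120/17 24/13 -576/221 372/221 6 7 W
final 7 7 S

n=0: pose=(6,5,E); sL=8/3, sR=120/13; mL=128/39, mR=-308/39; mL+mR=-60/13 → advance -1; mR−mL=-436/39 → turn -1·90°
n=1: pose=(5,5,S); sL=20/3, sR=12; mL=8/3, mR=-26/3; mL+mR=-6 → advance -1; mR−mL=-34/3 → turn -1·90°
n=2: pose=(5,6,W); sL=40/3, sR=120/49; mL=-800/147, mR=620/147; mL+mR=-60/49 → advance -1; mR−mL=1420/147 → turn +1·90°
n=3: pose=(6,6,S); sL=15/4, sR=15/2; mL=15/8, mR=-45/8; mL+mR=-15/4 → advance -1; mR−mL=-15/2 → turn -1·90°
n=4: pose=(6,7,W); sL=120/17, sR=24/13; mL=-576/221, mR=372/221; mL+mR=-12/13 → advance -1; mR−mL=948/221 → turn +1·90°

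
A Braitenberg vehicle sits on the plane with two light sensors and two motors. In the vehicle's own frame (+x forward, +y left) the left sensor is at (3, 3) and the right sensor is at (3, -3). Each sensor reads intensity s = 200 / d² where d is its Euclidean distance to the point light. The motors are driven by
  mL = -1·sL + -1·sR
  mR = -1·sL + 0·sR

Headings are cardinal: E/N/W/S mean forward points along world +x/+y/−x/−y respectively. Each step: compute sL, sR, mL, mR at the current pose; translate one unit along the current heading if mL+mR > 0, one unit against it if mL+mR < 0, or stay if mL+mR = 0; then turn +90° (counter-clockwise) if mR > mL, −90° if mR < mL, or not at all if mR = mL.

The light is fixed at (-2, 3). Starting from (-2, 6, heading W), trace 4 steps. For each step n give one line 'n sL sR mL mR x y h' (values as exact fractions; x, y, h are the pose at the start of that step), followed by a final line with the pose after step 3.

0 200/9 40/9 -80/3 -200/9 -2 6 W
1 25/2 50 -125/2 -25/2 -1 6 S
2 40/13 200/17 -3280/221 -40/13 -1 7 E
3 100/29 100/29 -200/29 -100/29 -2 7 N
final -2 6 W

n=0: pose=(-2,6,W); sL=200/9, sR=40/9; mL=-80/3, mR=-200/9; mL+mR=-440/9 → advance -1; mR−mL=40/9 → turn +1·90°
n=1: pose=(-1,6,S); sL=25/2, sR=50; mL=-125/2, mR=-25/2; mL+mR=-75 → advance -1; mR−mL=50 → turn +1·90°
n=2: pose=(-1,7,E); sL=40/13, sR=200/17; mL=-3280/221, mR=-40/13; mL+mR=-3960/221 → advance -1; mR−mL=200/17 → turn +1·90°
n=3: pose=(-2,7,N); sL=100/29, sR=100/29; mL=-200/29, mR=-100/29; mL+mR=-300/29 → advance -1; mR−mL=100/29 → turn +1·90°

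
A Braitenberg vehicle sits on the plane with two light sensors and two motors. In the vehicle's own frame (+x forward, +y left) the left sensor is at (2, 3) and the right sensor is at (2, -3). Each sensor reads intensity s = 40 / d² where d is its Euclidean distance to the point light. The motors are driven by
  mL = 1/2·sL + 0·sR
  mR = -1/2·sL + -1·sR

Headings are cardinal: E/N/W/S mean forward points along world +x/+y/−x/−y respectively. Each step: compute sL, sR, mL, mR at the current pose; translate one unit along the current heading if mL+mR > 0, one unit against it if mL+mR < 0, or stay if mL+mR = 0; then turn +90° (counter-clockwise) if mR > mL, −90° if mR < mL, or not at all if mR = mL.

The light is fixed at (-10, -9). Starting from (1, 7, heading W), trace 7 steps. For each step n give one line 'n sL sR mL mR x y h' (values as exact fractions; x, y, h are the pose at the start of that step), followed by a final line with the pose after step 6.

0 4/25 20/221 2/25 -942/5525 1 7 W
1 8/81 40/549 4/81 -604/4941 2 7 N
2 1/13 2/17 1/26 -69/442 2 6 E
3 8/73 40/233 4/73 -3852/17009 1 6 S
4 4/25 20/221 2/25 -942/5525 1 7 W
5 8/81 40/549 4/81 -604/4941 2 7 N
6 1/13 2/17 1/26 -69/442 2 6 E
final 1 6 S

n=0: pose=(1,7,W); sL=4/25, sR=20/221; mL=2/25, mR=-942/5525; mL+mR=-20/221 → advance -1; mR−mL=-1384/5525 → turn -1·90°
n=1: pose=(2,7,N); sL=8/81, sR=40/549; mL=4/81, mR=-604/4941; mL+mR=-40/549 → advance -1; mR−mL=-848/4941 → turn -1·90°
n=2: pose=(2,6,E); sL=1/13, sR=2/17; mL=1/26, mR=-69/442; mL+mR=-2/17 → advance -1; mR−mL=-43/221 → turn -1·90°
n=3: pose=(1,6,S); sL=8/73, sR=40/233; mL=4/73, mR=-3852/17009; mL+mR=-40/233 → advance -1; mR−mL=-4784/17009 → turn -1·90°
n=4: pose=(1,7,W); sL=4/25, sR=20/221; mL=2/25, mR=-942/5525; mL+mR=-20/221 → advance -1; mR−mL=-1384/5525 → turn -1·90°
n=5: pose=(2,7,N); sL=8/81, sR=40/549; mL=4/81, mR=-604/4941; mL+mR=-40/549 → advance -1; mR−mL=-848/4941 → turn -1·90°
n=6: pose=(2,6,E); sL=1/13, sR=2/17; mL=1/26, mR=-69/442; mL+mR=-2/17 → advance -1; mR−mL=-43/221 → turn -1·90°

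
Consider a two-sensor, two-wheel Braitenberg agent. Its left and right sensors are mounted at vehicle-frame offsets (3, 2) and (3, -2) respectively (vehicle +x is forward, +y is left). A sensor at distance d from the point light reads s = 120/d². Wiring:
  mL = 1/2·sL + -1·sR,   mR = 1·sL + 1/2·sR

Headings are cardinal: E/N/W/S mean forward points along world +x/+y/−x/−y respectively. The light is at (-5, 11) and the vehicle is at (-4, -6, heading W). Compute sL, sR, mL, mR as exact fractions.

left sensor world pos  = (-7, -8); dL² = 365
right sensor world pos = (-7, -4); dR² = 229
sL = 120/365 = 24/73
sR = 120/229 = 120/229
mL = 1/2·sL + -1·sR = -6012/16717
mR = 1·sL + 1/2·sR = 9876/16717

24/73 120/229 -6012/16717 9876/16717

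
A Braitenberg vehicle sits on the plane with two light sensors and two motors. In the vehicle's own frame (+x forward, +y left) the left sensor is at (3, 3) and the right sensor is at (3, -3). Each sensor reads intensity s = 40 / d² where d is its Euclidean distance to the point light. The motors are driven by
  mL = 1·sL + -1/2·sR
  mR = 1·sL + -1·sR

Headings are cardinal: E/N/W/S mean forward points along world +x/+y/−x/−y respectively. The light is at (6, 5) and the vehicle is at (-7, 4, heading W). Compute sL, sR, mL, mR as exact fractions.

5/34 2/13 31/442 -3/442

left sensor world pos  = (-10, 1); dL² = 272
right sensor world pos = (-10, 7); dR² = 260
sL = 40/272 = 5/34
sR = 40/260 = 2/13
mL = 1·sL + -1/2·sR = 31/442
mR = 1·sL + -1·sR = -3/442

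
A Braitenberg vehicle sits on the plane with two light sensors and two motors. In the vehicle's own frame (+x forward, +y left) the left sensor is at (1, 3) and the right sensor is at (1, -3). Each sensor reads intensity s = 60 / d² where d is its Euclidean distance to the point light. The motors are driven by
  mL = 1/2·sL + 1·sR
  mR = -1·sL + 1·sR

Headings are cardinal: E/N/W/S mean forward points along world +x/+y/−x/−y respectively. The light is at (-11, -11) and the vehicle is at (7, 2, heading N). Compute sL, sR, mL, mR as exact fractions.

left sensor world pos  = (4, 3); dL² = 421
right sensor world pos = (10, 3); dR² = 637
sL = 60/421 = 60/421
sR = 60/637 = 60/637
mL = 1/2·sL + 1·sR = 44370/268177
mR = -1·sL + 1·sR = -12960/268177

60/421 60/637 44370/268177 -12960/268177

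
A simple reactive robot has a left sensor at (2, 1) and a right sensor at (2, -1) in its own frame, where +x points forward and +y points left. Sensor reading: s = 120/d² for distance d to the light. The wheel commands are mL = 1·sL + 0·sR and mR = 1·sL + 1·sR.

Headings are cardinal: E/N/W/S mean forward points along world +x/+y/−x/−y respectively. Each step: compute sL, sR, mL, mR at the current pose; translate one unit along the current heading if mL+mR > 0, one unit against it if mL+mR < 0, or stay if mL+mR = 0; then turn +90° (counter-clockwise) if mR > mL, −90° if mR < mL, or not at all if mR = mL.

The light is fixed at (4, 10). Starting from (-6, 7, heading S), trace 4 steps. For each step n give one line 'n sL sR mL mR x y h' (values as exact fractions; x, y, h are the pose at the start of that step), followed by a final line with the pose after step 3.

n=0: pose=(-6,7,S); sL=60/53, sR=60/73; mL=60/53, mR=7560/3869; mL+mR=11940/3869 → advance +1; mR−mL=60/73 → turn +1·90°
n=1: pose=(-6,6,E); sL=120/73, sR=120/89; mL=120/73, mR=19440/6497; mL+mR=30120/6497 → advance +1; mR−mL=120/89 → turn +1·90°
n=2: pose=(-5,6,N); sL=15/13, sR=30/17; mL=15/13, mR=645/221; mL+mR=900/221 → advance +1; mR−mL=30/17 → turn +1·90°
n=3: pose=(-5,7,W); sL=120/137, sR=24/25; mL=120/137, mR=6288/3425; mL+mR=9288/3425 → advance +1; mR−mL=24/25 → turn +1·90°

0 60/53 60/73 60/53 7560/3869 -6 7 S
1 120/73 120/89 120/73 19440/6497 -6 6 E
2 15/13 30/17 15/13 645/221 -5 6 N
3 120/137 24/25 120/137 6288/3425 -5 7 W
final -6 7 S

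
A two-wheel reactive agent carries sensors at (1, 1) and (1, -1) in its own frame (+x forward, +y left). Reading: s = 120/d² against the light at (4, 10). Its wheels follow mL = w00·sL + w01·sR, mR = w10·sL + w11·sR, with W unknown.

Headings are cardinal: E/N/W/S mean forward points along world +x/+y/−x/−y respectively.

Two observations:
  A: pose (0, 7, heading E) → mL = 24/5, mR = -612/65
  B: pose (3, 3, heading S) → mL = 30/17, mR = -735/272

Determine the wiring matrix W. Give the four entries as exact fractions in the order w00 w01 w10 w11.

obs A: pose=(0,7,E) → sL=120/13, sR=24/5, mL=24/5, mR=-612/65
obs B: pose=(3,3,S) → sL=15/8, sR=30/17, mL=30/17, mR=-735/272
sensor matrix S = [[120/13, 24/5], [15/8, 30/17]]; det S = 1611/221
solve [mL_A; mL_B] = S·[w00; w01] and [mR_A; mR_B] = S·[w10; w11]:
  w00 = 0, w01 = 1, w10 = -1/2, w11 = -1

0 1 -1/2 -1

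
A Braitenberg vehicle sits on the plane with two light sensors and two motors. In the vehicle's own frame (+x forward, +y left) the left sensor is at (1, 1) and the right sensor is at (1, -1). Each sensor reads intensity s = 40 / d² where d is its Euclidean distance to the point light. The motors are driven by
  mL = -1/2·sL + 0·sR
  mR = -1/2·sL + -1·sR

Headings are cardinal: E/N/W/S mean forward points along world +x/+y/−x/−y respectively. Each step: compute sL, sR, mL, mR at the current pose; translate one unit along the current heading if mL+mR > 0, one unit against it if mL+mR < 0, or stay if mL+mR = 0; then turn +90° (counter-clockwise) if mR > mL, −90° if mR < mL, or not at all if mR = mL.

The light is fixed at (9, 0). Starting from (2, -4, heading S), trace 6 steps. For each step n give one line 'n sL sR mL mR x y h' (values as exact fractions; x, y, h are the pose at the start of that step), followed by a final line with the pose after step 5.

n=0: pose=(2,-4,S); sL=40/61, sR=40/89; mL=-20/61, mR=-4220/5429; mL+mR=-6000/5429 → advance -1; mR−mL=-40/89 → turn -1·90°
n=1: pose=(2,-3,W); sL=1/2, sR=10/17; mL=-1/4, mR=-57/68; mL+mR=-37/34 → advance -1; mR−mL=-10/17 → turn -1·90°
n=2: pose=(3,-3,N); sL=40/53, sR=40/29; mL=-20/53, mR=-2700/1537; mL+mR=-3280/1537 → advance -1; mR−mL=-40/29 → turn -1·90°
n=3: pose=(3,-4,E); sL=20/17, sR=4/5; mL=-10/17, mR=-118/85; mL+mR=-168/85 → advance -1; mR−mL=-4/5 → turn -1·90°
n=4: pose=(2,-4,S); sL=40/61, sR=40/89; mL=-20/61, mR=-4220/5429; mL+mR=-6000/5429 → advance -1; mR−mL=-40/89 → turn -1·90°
n=5: pose=(2,-3,W); sL=1/2, sR=10/17; mL=-1/4, mR=-57/68; mL+mR=-37/34 → advance -1; mR−mL=-10/17 → turn -1·90°

0 40/61 40/89 -20/61 -4220/5429 2 -4 S
1 1/2 10/17 -1/4 -57/68 2 -3 W
2 40/53 40/29 -20/53 -2700/1537 3 -3 N
3 20/17 4/5 -10/17 -118/85 3 -4 E
4 40/61 40/89 -20/61 -4220/5429 2 -4 S
5 1/2 10/17 -1/4 -57/68 2 -3 W
final 3 -3 N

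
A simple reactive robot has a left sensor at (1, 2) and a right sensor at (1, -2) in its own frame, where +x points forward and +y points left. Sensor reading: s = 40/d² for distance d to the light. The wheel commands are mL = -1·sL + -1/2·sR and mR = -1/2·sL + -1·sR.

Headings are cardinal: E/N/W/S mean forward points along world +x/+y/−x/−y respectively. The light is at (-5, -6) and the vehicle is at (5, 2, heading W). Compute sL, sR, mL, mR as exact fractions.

left sensor world pos  = (4, 0); dL² = 117
right sensor world pos = (4, 4); dR² = 181
sL = 40/117 = 40/117
sR = 40/181 = 40/181
mL = -1·sL + -1/2·sR = -9580/21177
mR = -1/2·sL + -1·sR = -8300/21177

40/117 40/181 -9580/21177 -8300/21177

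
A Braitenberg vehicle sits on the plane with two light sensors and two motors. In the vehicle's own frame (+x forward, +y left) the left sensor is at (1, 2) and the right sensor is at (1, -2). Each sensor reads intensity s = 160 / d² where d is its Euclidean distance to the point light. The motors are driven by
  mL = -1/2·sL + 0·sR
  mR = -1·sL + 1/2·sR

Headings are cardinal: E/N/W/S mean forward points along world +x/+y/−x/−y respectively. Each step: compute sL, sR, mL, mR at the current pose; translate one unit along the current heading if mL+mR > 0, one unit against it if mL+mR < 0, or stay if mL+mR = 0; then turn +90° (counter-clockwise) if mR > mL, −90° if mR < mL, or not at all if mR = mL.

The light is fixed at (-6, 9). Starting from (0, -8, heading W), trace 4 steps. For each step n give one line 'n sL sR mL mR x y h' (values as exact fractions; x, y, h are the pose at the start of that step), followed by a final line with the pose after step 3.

n=0: pose=(0,-8,W); sL=80/193, sR=16/25; mL=-40/193, mR=-456/4825; mL+mR=-1456/4825 → advance -1; mR−mL=544/4825 → turn +1·90°
n=1: pose=(1,-8,S); sL=32/81, sR=160/349; mL=-16/81, mR=-4688/28269; mL+mR=-3424/9423 → advance -1; mR−mL=896/28269 → turn +1·90°
n=2: pose=(1,-7,E); sL=8/13, sR=40/97; mL=-4/13, mR=-516/1261; mL+mR=-904/1261 → advance -1; mR−mL=-128/1261 → turn -1·90°
n=3: pose=(0,-7,S); sL=160/353, sR=32/61; mL=-80/353, mR=-4112/21533; mL+mR=-8992/21533 → advance -1; mR−mL=768/21533 → turn +1·90°

0 80/193 16/25 -40/193 -456/4825 0 -8 W
1 32/81 160/349 -16/81 -4688/28269 1 -8 S
2 8/13 40/97 -4/13 -516/1261 1 -7 E
3 160/353 32/61 -80/353 -4112/21533 0 -7 S
final 0 -6 E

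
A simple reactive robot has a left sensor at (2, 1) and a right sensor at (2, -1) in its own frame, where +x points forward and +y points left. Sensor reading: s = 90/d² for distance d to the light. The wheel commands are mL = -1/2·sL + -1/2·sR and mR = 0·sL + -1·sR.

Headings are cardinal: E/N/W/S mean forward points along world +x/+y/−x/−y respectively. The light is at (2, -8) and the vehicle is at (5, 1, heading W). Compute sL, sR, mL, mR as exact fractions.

18/13 90/101 -1494/1313 -90/101

left sensor world pos  = (3, 0); dL² = 65
right sensor world pos = (3, 2); dR² = 101
sL = 90/65 = 18/13
sR = 90/101 = 90/101
mL = -1/2·sL + -1/2·sR = -1494/1313
mR = 0·sL + -1·sR = -90/101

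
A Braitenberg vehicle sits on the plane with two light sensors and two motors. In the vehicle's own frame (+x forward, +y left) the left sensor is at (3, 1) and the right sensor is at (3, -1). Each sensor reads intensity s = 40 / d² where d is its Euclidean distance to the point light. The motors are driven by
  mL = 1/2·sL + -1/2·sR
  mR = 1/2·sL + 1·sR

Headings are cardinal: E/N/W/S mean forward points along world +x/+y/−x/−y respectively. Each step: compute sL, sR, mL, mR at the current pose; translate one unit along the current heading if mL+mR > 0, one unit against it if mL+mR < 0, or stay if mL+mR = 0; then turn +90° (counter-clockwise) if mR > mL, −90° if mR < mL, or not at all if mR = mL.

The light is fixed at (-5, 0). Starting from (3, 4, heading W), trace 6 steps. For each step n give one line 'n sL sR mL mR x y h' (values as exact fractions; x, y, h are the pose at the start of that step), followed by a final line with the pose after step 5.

n=0: pose=(3,4,W); sL=20/17, sR=4/5; mL=16/85, mR=118/85; mL+mR=134/85 → advance +1; mR−mL=6/5 → turn +1·90°
n=1: pose=(2,4,S); sL=8/13, sR=40/37; mL=-112/481, mR=668/481; mL+mR=556/481 → advance +1; mR−mL=60/37 → turn +1·90°
n=2: pose=(2,3,E); sL=10/29, sR=5/13; mL=-15/754, mR=210/377; mL+mR=405/754 → advance +1; mR−mL=15/26 → turn +1·90°
n=3: pose=(3,3,N); sL=8/17, sR=40/117; mL=128/1989, mR=1148/1989; mL+mR=1276/1989 → advance +1; mR−mL=20/39 → turn +1·90°
n=4: pose=(3,4,W); sL=20/17, sR=4/5; mL=16/85, mR=118/85; mL+mR=134/85 → advance +1; mR−mL=6/5 → turn +1·90°
n=5: pose=(2,4,S); sL=8/13, sR=40/37; mL=-112/481, mR=668/481; mL+mR=556/481 → advance +1; mR−mL=60/37 → turn +1·90°

0 20/17 4/5 16/85 118/85 3 4 W
1 8/13 40/37 -112/481 668/481 2 4 S
2 10/29 5/13 -15/754 210/377 2 3 E
3 8/17 40/117 128/1989 1148/1989 3 3 N
4 20/17 4/5 16/85 118/85 3 4 W
5 8/13 40/37 -112/481 668/481 2 4 S
final 2 3 E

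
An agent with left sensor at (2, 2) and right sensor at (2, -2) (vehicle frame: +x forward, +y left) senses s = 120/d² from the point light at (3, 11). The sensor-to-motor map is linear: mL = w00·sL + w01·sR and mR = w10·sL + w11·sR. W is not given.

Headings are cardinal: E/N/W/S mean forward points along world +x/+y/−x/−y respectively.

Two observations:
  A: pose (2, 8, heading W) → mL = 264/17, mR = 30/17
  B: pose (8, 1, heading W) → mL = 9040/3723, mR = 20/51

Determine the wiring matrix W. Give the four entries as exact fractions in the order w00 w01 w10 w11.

obs A: pose=(2,8,W) → sL=60/17, sR=12, mL=264/17, mR=30/17
obs B: pose=(8,1,W) → sL=40/51, sR=120/73, mL=9040/3723, mR=20/51
sensor matrix S = [[60/17, 12], [40/51, 120/73]]; det S = -4480/1241
solve [mL_A; mL_B] = S·[w00; w01] and [mR_A; mR_B] = S·[w10; w11]:
  w00 = 1, w01 = 1, w10 = 1/2, w11 = 0

1 1 1/2 0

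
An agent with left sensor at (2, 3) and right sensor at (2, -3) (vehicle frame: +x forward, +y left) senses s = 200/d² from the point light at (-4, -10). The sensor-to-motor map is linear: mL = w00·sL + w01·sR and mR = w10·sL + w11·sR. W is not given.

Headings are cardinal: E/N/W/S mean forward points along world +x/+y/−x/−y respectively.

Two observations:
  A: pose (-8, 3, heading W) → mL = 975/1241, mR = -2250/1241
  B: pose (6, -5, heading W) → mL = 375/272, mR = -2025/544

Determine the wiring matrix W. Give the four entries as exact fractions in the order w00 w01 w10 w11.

1 -1 -1 -1/2

obs A: pose=(-8,3,W) → sL=25/17, sR=50/73, mL=975/1241, mR=-2250/1241
obs B: pose=(6,-5,W) → sL=50/17, sR=25/16, mL=375/272, mR=-2025/544
sensor matrix S = [[25/17, 50/73], [50/17, 25/16]]; det S = 5625/19856
solve [mL_A; mL_B] = S·[w00; w01] and [mR_A; mR_B] = S·[w10; w11]:
  w00 = 1, w01 = -1, w10 = -1, w11 = -1/2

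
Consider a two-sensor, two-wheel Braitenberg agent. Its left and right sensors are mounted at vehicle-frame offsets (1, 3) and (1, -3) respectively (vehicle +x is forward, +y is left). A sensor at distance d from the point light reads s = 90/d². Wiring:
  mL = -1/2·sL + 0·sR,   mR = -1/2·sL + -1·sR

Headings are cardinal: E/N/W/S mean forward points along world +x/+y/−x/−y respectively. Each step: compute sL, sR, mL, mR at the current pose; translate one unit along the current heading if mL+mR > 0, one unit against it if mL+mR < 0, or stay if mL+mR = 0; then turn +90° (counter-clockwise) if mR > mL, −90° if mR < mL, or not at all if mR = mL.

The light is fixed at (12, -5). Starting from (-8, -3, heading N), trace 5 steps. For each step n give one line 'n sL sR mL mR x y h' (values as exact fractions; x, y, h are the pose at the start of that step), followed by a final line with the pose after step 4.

0 45/269 45/149 -45/538 -30915/80162 -8 -3 N
1 90/377 18/73 -45/377 -10071/27521 -8 -4 E
2 5/18 5/32 -5/36 -85/288 -9 -4 S
3 18/97 90/509 -9/97 -13311/49373 -9 -3 W
4 45/269 45/149 -45/538 -30915/80162 -8 -3 N
final -8 -4 E

n=0: pose=(-8,-3,N); sL=45/269, sR=45/149; mL=-45/538, mR=-30915/80162; mL+mR=-18810/40081 → advance -1; mR−mL=-45/149 → turn -1·90°
n=1: pose=(-8,-4,E); sL=90/377, sR=18/73; mL=-45/377, mR=-10071/27521; mL+mR=-13356/27521 → advance -1; mR−mL=-18/73 → turn -1·90°
n=2: pose=(-9,-4,S); sL=5/18, sR=5/32; mL=-5/36, mR=-85/288; mL+mR=-125/288 → advance -1; mR−mL=-5/32 → turn -1·90°
n=3: pose=(-9,-3,W); sL=18/97, sR=90/509; mL=-9/97, mR=-13311/49373; mL+mR=-17892/49373 → advance -1; mR−mL=-90/509 → turn -1·90°
n=4: pose=(-8,-3,N); sL=45/269, sR=45/149; mL=-45/538, mR=-30915/80162; mL+mR=-18810/40081 → advance -1; mR−mL=-45/149 → turn -1·90°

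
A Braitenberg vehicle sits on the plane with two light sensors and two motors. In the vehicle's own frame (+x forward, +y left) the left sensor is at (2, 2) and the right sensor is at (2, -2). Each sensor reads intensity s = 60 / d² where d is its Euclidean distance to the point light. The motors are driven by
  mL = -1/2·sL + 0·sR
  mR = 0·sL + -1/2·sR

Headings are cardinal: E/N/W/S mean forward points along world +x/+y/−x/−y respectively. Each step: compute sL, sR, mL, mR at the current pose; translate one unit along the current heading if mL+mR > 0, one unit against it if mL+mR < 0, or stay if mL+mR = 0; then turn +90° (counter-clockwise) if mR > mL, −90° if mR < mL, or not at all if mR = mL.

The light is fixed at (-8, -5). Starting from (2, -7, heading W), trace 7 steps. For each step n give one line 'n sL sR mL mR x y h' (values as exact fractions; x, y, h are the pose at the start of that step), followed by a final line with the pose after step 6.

0 3/4 15/16 -3/8 -15/32 2 -7 W
1 20/27 60/169 -10/27 -30/169 3 -7 N
2 30/53 30/41 -15/53 -15/41 3 -8 W
3 60/101 60/197 -30/101 -30/197 4 -8 N
4 15/34 15/26 -15/68 -15/52 4 -9 W
5 12/25 60/229 -6/25 -30/229 5 -9 N
6 6/17 6/13 -3/17 -3/13 5 -10 W
final 6 -10 N

n=0: pose=(2,-7,W); sL=3/4, sR=15/16; mL=-3/8, mR=-15/32; mL+mR=-27/32 → advance -1; mR−mL=-3/32 → turn -1·90°
n=1: pose=(3,-7,N); sL=20/27, sR=60/169; mL=-10/27, mR=-30/169; mL+mR=-2500/4563 → advance -1; mR−mL=880/4563 → turn +1·90°
n=2: pose=(3,-8,W); sL=30/53, sR=30/41; mL=-15/53, mR=-15/41; mL+mR=-1410/2173 → advance -1; mR−mL=-180/2173 → turn -1·90°
n=3: pose=(4,-8,N); sL=60/101, sR=60/197; mL=-30/101, mR=-30/197; mL+mR=-8940/19897 → advance -1; mR−mL=2880/19897 → turn +1·90°
n=4: pose=(4,-9,W); sL=15/34, sR=15/26; mL=-15/68, mR=-15/52; mL+mR=-225/442 → advance -1; mR−mL=-15/221 → turn -1·90°
n=5: pose=(5,-9,N); sL=12/25, sR=60/229; mL=-6/25, mR=-30/229; mL+mR=-2124/5725 → advance -1; mR−mL=624/5725 → turn +1·90°
n=6: pose=(5,-10,W); sL=6/17, sR=6/13; mL=-3/17, mR=-3/13; mL+mR=-90/221 → advance -1; mR−mL=-12/221 → turn -1·90°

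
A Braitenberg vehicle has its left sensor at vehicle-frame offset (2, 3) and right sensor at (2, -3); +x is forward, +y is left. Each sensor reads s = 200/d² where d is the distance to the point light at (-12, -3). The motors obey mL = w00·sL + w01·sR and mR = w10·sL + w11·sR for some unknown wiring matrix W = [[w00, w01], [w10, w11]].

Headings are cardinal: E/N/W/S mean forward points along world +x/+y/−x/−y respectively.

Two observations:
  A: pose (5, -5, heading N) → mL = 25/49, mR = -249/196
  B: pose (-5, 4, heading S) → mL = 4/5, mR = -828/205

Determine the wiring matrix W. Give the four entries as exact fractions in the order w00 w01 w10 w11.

obs A: pose=(5,-5,N) → sL=50/49, sR=1/2, mL=25/49, mR=-249/196
obs B: pose=(-5,4,S) → sL=8/5, sR=200/41, mL=4/5, mR=-828/205
sensor matrix S = [[50/49, 1/2], [8/5, 200/41]]; det S = 41964/10045
solve [mL_A; mL_B] = S·[w00; w01] and [mR_A; mR_B] = S·[w10; w11]:
  w00 = 1/2, w01 = 0, w10 = -1, w11 = -1/2

1/2 0 -1 -1/2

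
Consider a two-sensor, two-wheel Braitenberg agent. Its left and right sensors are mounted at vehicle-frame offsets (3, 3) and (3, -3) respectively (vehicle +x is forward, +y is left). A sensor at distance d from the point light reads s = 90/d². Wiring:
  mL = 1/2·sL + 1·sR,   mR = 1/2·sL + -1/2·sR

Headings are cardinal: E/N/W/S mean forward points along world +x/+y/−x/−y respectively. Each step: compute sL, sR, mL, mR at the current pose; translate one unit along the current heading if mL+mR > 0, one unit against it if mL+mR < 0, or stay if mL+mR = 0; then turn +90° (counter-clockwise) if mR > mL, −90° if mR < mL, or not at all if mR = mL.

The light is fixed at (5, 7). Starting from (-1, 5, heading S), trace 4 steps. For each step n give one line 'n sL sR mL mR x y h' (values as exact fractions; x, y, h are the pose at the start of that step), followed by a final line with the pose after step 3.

0 45/17 45/53 3915/1802 810/901 -1 5 S
1 10/13 10/9 175/117 -20/117 -1 4 W
2 9/10 45/8 243/40 -189/80 -2 4 N
3 90/17 90/41 3375/697 1080/697 -2 5 E
final -1 5 S

n=0: pose=(-1,5,S); sL=45/17, sR=45/53; mL=3915/1802, mR=810/901; mL+mR=5535/1802 → advance +1; mR−mL=-135/106 → turn -1·90°
n=1: pose=(-1,4,W); sL=10/13, sR=10/9; mL=175/117, mR=-20/117; mL+mR=155/117 → advance +1; mR−mL=-5/3 → turn -1·90°
n=2: pose=(-2,4,N); sL=9/10, sR=45/8; mL=243/40, mR=-189/80; mL+mR=297/80 → advance +1; mR−mL=-135/16 → turn -1·90°
n=3: pose=(-2,5,E); sL=90/17, sR=90/41; mL=3375/697, mR=1080/697; mL+mR=4455/697 → advance +1; mR−mL=-135/41 → turn -1·90°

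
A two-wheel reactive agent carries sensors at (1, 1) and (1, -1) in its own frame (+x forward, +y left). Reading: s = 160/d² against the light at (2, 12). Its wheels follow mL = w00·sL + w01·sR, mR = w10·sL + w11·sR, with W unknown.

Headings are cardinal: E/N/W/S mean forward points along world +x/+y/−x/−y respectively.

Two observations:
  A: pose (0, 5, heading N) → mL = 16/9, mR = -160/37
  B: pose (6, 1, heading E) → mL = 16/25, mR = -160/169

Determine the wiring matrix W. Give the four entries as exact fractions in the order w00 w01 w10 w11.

1/2 0 0 -1

obs A: pose=(0,5,N) → sL=32/9, sR=160/37, mL=16/9, mR=-160/37
obs B: pose=(6,1,E) → sL=32/25, sR=160/169, mL=16/25, mR=-160/169
sensor matrix S = [[32/9, 160/37], [32/25, 160/169]]; det S = -610304/281385
solve [mL_A; mL_B] = S·[w00; w01] and [mR_A; mR_B] = S·[w10; w11]:
  w00 = 1/2, w01 = 0, w10 = 0, w11 = -1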